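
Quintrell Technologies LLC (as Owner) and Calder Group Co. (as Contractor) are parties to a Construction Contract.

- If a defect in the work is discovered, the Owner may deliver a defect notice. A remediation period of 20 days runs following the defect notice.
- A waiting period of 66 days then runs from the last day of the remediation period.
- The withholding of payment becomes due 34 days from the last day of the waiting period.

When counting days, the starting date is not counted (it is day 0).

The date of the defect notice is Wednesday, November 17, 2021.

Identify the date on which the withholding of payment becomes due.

The last day of the remediation period: 20 calendar days after November 17, 2021 is December 7, 2021.
Adding 66 calendar days to December 7, 2021 gives February 11, 2022, which is the last day of the waiting period.
The date on which the withholding of payment becomes due: 34 calendar days after February 11, 2022 is March 17, 2022.

March 17, 2022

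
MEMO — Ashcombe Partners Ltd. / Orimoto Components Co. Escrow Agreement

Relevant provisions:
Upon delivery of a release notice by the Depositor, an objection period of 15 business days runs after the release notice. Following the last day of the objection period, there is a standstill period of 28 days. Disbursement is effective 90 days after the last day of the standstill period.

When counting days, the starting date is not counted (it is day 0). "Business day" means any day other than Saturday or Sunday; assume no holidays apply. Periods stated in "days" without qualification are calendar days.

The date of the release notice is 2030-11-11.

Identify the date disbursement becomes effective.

The last day of the objection period: 15 business days after Monday, 2030-11-11, skipping weekends — Nov 12, Nov 13, Nov 14, Nov 15, …, Nov 28, Nov 29, Dec 2 — lands on Monday, 2030-12-02.
The last day of the standstill period: 2030-12-02 + 28 days = 2030-12-30.
The date disbursement becomes effective: 2030-12-30 + 90 days = 2031-03-30.

2031-03-30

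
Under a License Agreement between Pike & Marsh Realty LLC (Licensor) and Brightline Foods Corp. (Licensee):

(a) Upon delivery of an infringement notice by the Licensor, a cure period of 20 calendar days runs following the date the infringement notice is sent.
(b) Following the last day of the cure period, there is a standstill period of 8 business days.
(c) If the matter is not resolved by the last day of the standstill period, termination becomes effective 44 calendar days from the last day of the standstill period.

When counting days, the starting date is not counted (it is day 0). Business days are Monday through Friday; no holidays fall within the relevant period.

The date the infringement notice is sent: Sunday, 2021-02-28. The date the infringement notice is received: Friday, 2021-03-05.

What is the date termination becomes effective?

The last day of the cure period: 20 calendar days after 2021-02-28 is 2021-03-20.
The last day of the standstill period: 8 business days after Saturday, 2021-03-20, skipping weekends — Mar 22, Mar 23, Mar 24, Mar 25, Mar 26, Mar 29, Mar 30, Mar 31 — lands on Wednesday, 2021-03-31.
Adding 44 calendar days to 2021-03-31 gives 2021-05-14, which is the date termination becomes effective.

2021-05-14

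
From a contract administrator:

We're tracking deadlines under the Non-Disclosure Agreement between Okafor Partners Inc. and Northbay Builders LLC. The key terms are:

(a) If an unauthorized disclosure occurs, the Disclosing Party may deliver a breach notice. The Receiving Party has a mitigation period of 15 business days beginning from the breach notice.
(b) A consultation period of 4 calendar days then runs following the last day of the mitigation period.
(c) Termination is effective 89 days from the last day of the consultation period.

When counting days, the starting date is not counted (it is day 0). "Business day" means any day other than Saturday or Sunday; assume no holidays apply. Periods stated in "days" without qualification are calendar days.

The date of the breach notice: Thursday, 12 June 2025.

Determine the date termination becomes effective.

4 October 2025

The last day of the mitigation period: counting 15 business days from Thursday, 12 June 2025 (Jun 13, Jun 16, Jun 17, Jun 18, …, Jul 1, Jul 2, Jul 3, skipping weekends) reaches Thursday, 3 July 2025.
Adding 4 calendar days to 3 July 2025 gives 7 July 2025, which is the last day of the consultation period.
The date termination becomes effective: 7 July 2025 + 89 days = 4 October 2025.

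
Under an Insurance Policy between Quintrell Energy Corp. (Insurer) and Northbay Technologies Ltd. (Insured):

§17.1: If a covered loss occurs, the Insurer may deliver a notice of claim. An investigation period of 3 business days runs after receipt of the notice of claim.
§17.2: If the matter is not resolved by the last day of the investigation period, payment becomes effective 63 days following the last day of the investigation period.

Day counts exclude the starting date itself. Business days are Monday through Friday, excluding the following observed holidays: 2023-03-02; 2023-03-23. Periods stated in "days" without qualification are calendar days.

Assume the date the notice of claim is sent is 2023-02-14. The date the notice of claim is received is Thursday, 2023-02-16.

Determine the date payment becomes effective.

From Thursday, 2023-02-16, 3 business days (Feb 17, Feb 20, Feb 21, skipping weekends) brings us to Tuesday, 2023-02-21, which is the last day of the investigation period.
The date payment becomes effective: 63 calendar days after 2023-02-21 is 2023-04-25.

2023-04-25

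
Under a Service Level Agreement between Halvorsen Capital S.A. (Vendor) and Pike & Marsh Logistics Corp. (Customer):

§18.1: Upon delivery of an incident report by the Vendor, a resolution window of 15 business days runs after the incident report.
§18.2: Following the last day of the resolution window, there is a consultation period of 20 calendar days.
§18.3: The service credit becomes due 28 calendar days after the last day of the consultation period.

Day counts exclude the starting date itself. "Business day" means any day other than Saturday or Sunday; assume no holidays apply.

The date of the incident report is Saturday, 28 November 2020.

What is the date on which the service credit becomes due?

4 February 2021

The last day of the resolution window: 15 business days after Saturday, 28 November 2020, skipping weekends — Nov 30, Dec 1, Dec 2, Dec 3, …, Dec 16, Dec 17, Dec 18 — lands on Friday, 18 December 2020.
Adding 20 calendar days to 18 December 2020 gives 7 January 2021, which is the last day of the consultation period.
The date on which the service credit becomes due: 28 calendar days after 7 January 2021 is 4 February 2021.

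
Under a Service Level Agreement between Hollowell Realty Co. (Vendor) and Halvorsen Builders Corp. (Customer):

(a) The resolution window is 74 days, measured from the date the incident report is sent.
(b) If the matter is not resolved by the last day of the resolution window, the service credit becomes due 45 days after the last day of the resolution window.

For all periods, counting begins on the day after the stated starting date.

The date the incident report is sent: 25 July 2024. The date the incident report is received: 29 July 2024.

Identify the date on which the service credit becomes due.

21 November 2024

The last day of the resolution window: 25 July 2024 + 74 days = 7 October 2024.
Adding 45 calendar days to 7 October 2024 gives 21 November 2024, which is the date on which the service credit becomes due.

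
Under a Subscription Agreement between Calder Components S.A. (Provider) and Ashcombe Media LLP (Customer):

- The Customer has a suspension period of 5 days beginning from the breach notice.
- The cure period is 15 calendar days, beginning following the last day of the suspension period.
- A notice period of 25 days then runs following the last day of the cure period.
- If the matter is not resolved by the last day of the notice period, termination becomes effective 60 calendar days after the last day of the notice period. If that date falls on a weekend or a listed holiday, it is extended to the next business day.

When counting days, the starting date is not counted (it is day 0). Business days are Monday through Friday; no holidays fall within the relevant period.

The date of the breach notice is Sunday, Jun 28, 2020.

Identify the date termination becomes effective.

Oct 12, 2020

Adding 5 calendar days to Jun 28, 2020 gives Jul 3, 2020, which is the last day of the suspension period.
The last day of the cure period: Jul 3, 2020 + 15 days = Jul 18, 2020.
The last day of the notice period: 25 calendar days after Jul 18, 2020 is Aug 12, 2020.
Adding 60 calendar days to Aug 12, 2020 gives Oct 11, 2020, which is the date termination becomes effective. That falls on a Sunday, so it rolls to the next business day, Monday, Oct 12, 2020.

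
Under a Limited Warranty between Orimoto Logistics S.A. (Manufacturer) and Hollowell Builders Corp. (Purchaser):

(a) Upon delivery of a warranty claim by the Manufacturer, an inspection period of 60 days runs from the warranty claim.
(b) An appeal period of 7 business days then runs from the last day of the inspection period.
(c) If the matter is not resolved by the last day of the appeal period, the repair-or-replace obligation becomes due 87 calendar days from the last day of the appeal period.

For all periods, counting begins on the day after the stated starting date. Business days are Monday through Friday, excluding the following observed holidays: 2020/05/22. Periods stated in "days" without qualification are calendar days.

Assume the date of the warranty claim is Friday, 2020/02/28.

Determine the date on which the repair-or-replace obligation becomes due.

2020/08/02

The last day of the inspection period: 2020/02/28 + 60 days = 2020/04/28.
From Tuesday, 2020/04/28, 7 business days (Apr 29, Apr 30, May 1, May 4, May 5, May 6, May 7, skipping weekends) brings us to Thursday, 2020/05/07, which is the last day of the appeal period.
The date on which the repair-or-replace obligation becomes due: 87 calendar days after 2020/05/07 is 2020/08/02.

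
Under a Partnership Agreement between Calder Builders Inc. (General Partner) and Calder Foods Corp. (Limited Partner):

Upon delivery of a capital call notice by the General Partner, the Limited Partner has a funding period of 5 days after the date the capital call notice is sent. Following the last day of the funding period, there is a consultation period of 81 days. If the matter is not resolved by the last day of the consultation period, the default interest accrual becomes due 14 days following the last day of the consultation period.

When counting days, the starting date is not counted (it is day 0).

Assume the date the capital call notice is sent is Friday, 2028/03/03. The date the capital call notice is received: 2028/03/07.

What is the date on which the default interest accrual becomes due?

2028/06/11

Adding 5 calendar days to 2028/03/03 gives 2028/03/08, which is the last day of the funding period.
The last day of the consultation period: 81 calendar days after 2028/03/08 is 2028/05/28.
The date on which the default interest accrual becomes due: 2028/05/28 + 14 days = 2028/06/11.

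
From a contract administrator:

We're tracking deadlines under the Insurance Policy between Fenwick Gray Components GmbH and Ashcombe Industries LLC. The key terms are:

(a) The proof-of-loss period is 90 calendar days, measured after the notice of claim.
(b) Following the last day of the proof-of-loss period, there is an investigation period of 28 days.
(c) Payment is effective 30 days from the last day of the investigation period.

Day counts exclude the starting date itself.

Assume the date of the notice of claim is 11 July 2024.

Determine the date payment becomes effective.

6 December 2024

The last day of the proof-of-loss period: 11 July 2024 + 90 days = 9 October 2024.
Adding 28 calendar days to 9 October 2024 gives 6 November 2024, which is the last day of the investigation period.
Adding 30 calendar days to 6 November 2024 gives 6 December 2024, which is the date payment becomes effective.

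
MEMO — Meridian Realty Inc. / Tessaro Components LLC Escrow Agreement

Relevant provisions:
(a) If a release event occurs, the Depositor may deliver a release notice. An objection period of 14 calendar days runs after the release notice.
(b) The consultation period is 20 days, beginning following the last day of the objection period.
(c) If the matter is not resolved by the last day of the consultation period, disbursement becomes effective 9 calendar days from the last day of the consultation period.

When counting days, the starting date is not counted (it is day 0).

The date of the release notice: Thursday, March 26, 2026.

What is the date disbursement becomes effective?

May 8, 2026

The last day of the objection period: March 26, 2026 + 14 days = April 9, 2026.
Adding 20 calendar days to April 9, 2026 gives April 29, 2026, which is the last day of the consultation period.
The date disbursement becomes effective: 9 calendar days after April 29, 2026 is May 8, 2026.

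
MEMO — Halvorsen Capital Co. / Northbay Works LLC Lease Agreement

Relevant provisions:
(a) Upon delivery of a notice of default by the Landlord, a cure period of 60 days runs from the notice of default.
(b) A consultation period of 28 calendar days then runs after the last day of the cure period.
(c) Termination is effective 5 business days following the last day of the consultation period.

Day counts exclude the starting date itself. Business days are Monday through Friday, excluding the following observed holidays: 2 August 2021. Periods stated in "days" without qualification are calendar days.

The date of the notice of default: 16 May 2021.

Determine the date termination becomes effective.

19 August 2021

The last day of the cure period: 16 May 2021 + 60 days = 15 July 2021.
The last day of the consultation period: 28 calendar days after 15 July 2021 is 12 August 2021.
The date termination becomes effective: 5 business days after Thursday, 12 August 2021, skipping weekends — Aug 13, Aug 16, Aug 17, Aug 18, Aug 19 — lands on Thursday, 19 August 2021.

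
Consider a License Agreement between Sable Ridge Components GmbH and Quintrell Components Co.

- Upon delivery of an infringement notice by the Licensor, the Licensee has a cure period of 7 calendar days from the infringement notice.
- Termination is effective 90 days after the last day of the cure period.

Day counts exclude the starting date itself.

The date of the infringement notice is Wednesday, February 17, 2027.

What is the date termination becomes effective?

Adding 7 calendar days to February 17, 2027 gives February 24, 2027, which is the last day of the cure period.
Adding 90 calendar days to February 24, 2027 gives May 25, 2027, which is the date termination becomes effective.

May 25, 2027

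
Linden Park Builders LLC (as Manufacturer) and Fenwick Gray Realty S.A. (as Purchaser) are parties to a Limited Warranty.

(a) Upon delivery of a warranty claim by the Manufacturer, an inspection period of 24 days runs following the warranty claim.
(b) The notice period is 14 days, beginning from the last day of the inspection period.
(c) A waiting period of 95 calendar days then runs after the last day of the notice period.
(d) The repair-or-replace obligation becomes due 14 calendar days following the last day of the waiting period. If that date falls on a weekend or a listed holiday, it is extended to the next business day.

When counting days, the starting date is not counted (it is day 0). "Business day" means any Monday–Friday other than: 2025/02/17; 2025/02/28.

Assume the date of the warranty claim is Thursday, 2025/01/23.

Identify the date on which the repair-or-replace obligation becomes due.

The last day of the inspection period: 24 calendar days after 2025/01/23 is 2025/02/16.
The last day of the notice period: 2025/02/16 + 14 days = 2025/03/02.
Adding 95 calendar days to 2025/03/02 gives 2025/06/05, which is the last day of the waiting period.
The date on which the repair-or-replace obligation becomes due: 14 calendar days after 2025/06/05 is 2025/06/19. 2025/06/19 is a Thursday and is not a listed holiday, so no roll-forward applies.

2025/06/19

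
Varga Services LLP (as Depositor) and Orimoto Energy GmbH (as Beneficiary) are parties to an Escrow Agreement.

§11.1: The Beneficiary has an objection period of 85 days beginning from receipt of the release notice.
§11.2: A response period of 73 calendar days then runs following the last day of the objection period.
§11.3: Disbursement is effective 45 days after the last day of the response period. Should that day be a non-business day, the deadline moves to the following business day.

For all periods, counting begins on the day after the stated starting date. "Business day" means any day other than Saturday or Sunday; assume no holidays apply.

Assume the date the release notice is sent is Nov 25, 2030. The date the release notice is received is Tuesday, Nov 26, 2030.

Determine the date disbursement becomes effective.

Jun 17, 2031

Adding 85 calendar days to Nov 26, 2030 gives Feb 19, 2031, which is the last day of the objection period.
The last day of the response period: 73 calendar days after Feb 19, 2031 is May 3, 2031.
The date disbursement becomes effective: May 3, 2031 + 45 days = Jun 17, 2031. Jun 17, 2031 is a Tuesday, so no roll-forward applies.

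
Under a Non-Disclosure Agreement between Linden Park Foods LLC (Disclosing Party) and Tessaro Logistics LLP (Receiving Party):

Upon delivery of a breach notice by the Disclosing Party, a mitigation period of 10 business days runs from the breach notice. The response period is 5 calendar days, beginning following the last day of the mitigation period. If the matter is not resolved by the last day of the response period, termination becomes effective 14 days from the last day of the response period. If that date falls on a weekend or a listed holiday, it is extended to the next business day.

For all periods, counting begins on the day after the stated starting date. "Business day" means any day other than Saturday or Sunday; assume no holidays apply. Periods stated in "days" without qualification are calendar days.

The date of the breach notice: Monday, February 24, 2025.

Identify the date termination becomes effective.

From Monday, February 24, 2025, 10 business days (Feb 25, Feb 26, Feb 27, Feb 28, Mar 3, Mar 4, Mar 5, Mar 6, Mar 7, Mar 10, skipping weekends) brings us to Monday, March 10, 2025, which is the last day of the mitigation period.
Adding 5 calendar days to March 10, 2025 gives March 15, 2025, which is the last day of the response period.
The date termination becomes effective: 14 calendar days after March 15, 2025 is March 29, 2025. That falls on a Saturday, so it rolls to the next business day, Monday, March 31, 2025.

March 31, 2025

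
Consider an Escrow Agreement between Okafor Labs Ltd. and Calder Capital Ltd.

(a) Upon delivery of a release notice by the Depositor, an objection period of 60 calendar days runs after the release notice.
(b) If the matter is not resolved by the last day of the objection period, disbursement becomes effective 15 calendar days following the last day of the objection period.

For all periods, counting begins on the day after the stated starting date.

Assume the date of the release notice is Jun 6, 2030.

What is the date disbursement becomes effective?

The last day of the objection period: Jun 6, 2030 + 60 days = Aug 5, 2030.
The date disbursement becomes effective: Aug 5, 2030 + 15 days = Aug 20, 2030.

Aug 20, 2030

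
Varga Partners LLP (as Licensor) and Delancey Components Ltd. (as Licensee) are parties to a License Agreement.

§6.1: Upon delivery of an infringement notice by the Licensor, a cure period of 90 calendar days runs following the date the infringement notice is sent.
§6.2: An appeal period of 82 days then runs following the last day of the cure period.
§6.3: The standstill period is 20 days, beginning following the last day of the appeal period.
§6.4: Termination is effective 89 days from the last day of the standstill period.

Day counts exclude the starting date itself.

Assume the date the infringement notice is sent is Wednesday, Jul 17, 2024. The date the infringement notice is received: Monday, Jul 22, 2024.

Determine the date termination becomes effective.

Adding 90 calendar days to Jul 17, 2024 gives Oct 15, 2024, which is the last day of the cure period.
Adding 82 calendar days to Oct 15, 2024 gives Jan 5, 2025, which is the last day of the appeal period.
The last day of the standstill period: 20 calendar days after Jan 5, 2025 is Jan 25, 2025.
The date termination becomes effective: Jan 25, 2025 + 89 days = Apr 24, 2025.

Apr 24, 2025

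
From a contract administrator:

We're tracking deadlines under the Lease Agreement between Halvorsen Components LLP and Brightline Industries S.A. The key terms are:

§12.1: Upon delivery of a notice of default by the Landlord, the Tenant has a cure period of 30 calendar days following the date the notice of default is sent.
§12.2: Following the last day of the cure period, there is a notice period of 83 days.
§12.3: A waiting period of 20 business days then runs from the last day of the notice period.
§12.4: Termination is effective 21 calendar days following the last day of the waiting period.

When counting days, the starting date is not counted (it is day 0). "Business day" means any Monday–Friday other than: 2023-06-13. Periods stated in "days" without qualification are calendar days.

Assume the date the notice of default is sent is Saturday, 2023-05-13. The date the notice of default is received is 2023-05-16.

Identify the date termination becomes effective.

2023-10-20

The last day of the cure period: 2023-05-13 + 30 days = 2023-06-12.
The last day of the notice period: 83 calendar days after 2023-06-12 is 2023-09-03.
From Sunday, 2023-09-03, 20 business days (Sep 4, Sep 5, Sep 6, Sep 7, …, Sep 27, Sep 28, Sep 29, skipping weekends) brings us to Friday, 2023-09-29, which is the last day of the waiting period.
Adding 21 calendar days to 2023-09-29 gives 2023-10-20, which is the date termination becomes effective.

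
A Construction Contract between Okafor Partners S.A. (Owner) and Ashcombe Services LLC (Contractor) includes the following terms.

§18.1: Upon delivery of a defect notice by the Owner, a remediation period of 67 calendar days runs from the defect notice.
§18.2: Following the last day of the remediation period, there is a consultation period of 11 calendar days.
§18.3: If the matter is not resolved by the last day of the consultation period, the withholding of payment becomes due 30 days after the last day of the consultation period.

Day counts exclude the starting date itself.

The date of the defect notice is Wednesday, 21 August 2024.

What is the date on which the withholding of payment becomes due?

The last day of the remediation period: 67 calendar days after 21 August 2024 is 27 October 2024.
Adding 11 calendar days to 27 October 2024 gives 7 November 2024, which is the last day of the consultation period.
Adding 30 calendar days to 7 November 2024 gives 7 December 2024, which is the date on which the withholding of payment becomes due.

7 December 2024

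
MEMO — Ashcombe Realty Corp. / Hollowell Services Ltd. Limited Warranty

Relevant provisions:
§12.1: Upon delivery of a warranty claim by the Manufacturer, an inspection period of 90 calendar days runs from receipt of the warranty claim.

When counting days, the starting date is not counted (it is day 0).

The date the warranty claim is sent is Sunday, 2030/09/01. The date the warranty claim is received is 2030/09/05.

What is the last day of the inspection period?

2030/12/04

Adding 90 calendar days to 2030/09/05 gives 2030/12/04, which is the last day of the inspection period.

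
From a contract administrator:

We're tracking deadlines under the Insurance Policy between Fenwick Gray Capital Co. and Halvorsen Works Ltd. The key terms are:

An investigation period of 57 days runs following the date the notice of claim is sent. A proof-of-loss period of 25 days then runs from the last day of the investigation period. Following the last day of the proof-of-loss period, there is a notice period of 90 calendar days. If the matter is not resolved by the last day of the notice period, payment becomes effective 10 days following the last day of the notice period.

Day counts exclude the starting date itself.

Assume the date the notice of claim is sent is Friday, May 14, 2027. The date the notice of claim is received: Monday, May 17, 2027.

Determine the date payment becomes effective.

The last day of the investigation period: May 14, 2027 + 57 days = Jul 10, 2027.
The last day of the proof-of-loss period: Jul 10, 2027 + 25 days = Aug 4, 2027.
The last day of the notice period: 90 calendar days after Aug 4, 2027 is Nov 2, 2027.
The date payment becomes effective: 10 calendar days after Nov 2, 2027 is Nov 12, 2027.

Nov 12, 2027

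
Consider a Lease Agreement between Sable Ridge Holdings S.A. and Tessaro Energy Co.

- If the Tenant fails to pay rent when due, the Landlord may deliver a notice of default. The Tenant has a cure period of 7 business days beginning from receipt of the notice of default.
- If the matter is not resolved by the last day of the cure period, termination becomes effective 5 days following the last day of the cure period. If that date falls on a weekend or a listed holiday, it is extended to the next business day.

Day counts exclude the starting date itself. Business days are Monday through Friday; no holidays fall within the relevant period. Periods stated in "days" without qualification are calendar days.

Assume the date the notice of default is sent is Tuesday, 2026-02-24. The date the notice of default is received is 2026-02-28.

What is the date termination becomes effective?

The last day of the cure period: 7 business days after Saturday, 2026-02-28, skipping weekends — Mar 2, Mar 3, Mar 4, Mar 5, Mar 6, Mar 9, Mar 10 — lands on Tuesday, 2026-03-10.
Adding 5 calendar days to 2026-03-10 gives 2026-03-15, which is the date termination becomes effective. That falls on a Sunday, so it rolls to the next business day, Monday, 2026-03-16.

2026-03-16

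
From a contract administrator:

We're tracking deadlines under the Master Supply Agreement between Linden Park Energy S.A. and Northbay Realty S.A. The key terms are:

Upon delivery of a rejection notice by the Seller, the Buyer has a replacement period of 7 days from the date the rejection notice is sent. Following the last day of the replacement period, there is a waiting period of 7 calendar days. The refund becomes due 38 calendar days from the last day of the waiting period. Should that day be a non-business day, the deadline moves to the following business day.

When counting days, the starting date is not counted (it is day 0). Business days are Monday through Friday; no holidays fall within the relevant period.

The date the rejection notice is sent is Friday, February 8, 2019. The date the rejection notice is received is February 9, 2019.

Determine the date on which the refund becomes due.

The last day of the replacement period: 7 calendar days after February 8, 2019 is February 15, 2019.
The last day of the waiting period: 7 calendar days after February 15, 2019 is February 22, 2019.
The date on which the refund becomes due: 38 calendar days after February 22, 2019 is April 1, 2019. April 1, 2019 is a Monday, so no roll-forward applies.

April 1, 2019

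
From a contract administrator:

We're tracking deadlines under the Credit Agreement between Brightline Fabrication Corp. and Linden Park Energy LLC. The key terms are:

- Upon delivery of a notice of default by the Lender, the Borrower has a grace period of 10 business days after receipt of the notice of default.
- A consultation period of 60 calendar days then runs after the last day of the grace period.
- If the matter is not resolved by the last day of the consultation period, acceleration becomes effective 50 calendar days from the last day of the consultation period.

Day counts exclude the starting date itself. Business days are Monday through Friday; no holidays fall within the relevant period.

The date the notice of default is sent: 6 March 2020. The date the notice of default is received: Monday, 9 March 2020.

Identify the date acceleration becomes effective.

The last day of the grace period: counting 10 business days from Monday, 9 March 2020 (Mar 10, Mar 11, Mar 12, Mar 13, Mar 16, Mar 17, Mar 18, Mar 19, Mar 20, Mar 23, skipping weekends) reaches Monday, 23 March 2020.
The last day of the consultation period: 23 March 2020 + 60 days = 22 May 2020.
The date acceleration becomes effective: 50 calendar days after 22 May 2020 is 11 July 2020.

11 July 2020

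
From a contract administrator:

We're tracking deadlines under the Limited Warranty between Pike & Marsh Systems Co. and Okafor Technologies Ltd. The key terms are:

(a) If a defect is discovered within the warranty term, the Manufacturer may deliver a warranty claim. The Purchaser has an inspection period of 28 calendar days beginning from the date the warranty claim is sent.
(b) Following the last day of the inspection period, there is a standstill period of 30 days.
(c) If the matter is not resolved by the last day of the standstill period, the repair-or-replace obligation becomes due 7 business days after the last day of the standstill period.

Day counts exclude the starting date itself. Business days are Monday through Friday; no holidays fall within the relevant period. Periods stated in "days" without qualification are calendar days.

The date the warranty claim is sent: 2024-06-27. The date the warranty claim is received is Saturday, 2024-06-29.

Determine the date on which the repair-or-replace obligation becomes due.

2024-09-03

The last day of the inspection period: 28 calendar days after 2024-06-27 is 2024-07-25.
The last day of the standstill period: 2024-07-25 + 30 days = 2024-08-24.
The date on which the repair-or-replace obligation becomes due: counting 7 business days from Saturday, 2024-08-24 (Aug 26, Aug 27, Aug 28, Aug 29, Aug 30, Sep 2, Sep 3, skipping weekends) reaches Tuesday, 2024-09-03.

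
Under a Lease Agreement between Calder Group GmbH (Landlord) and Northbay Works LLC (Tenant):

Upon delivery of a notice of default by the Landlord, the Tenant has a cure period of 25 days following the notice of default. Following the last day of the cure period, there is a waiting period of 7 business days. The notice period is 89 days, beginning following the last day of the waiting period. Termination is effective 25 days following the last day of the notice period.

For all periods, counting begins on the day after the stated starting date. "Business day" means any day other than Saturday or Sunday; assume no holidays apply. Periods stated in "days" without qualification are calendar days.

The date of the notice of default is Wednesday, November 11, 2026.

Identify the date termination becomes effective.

The last day of the cure period: November 11, 2026 + 25 days = December 6, 2026.
From Sunday, December 6, 2026, 7 business days (Dec 7, Dec 8, Dec 9, Dec 10, Dec 11, Dec 14, Dec 15, skipping weekends) brings us to Tuesday, December 15, 2026, which is the last day of the waiting period.
The last day of the notice period: 89 calendar days after December 15, 2026 is March 14, 2027.
The date termination becomes effective: March 14, 2027 + 25 days = April 8, 2027.

April 8, 2027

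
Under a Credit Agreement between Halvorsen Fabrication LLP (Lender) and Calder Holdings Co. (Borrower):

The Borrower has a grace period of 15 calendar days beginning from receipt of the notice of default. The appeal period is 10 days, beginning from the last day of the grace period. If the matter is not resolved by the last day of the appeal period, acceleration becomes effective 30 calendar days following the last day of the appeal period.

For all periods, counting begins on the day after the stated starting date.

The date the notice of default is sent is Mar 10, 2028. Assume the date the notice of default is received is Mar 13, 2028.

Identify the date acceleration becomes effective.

The last day of the grace period: 15 calendar days after Mar 13, 2028 is Mar 28, 2028.
The last day of the appeal period: Mar 28, 2028 + 10 days = Apr 7, 2028.
Adding 30 calendar days to Apr 7, 2028 gives May 7, 2028, which is the date acceleration becomes effective.

May 7, 2028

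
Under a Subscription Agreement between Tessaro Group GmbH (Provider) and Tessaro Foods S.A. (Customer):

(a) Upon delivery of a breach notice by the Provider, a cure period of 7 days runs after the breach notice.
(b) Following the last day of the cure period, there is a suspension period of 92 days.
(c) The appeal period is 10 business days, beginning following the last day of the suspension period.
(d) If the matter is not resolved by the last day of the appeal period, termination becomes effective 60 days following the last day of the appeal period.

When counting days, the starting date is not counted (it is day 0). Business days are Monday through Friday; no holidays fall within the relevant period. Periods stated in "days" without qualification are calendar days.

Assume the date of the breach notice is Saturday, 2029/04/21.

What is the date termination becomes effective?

The last day of the cure period: 7 calendar days after 2029/04/21 is 2029/04/28.
The last day of the suspension period: 92 calendar days after 2029/04/28 is 2029/07/29.
The last day of the appeal period: counting 10 business days from Sunday, 2029/07/29 (Jul 30, Jul 31, Aug 1, Aug 2, Aug 3, Aug 6, Aug 7, Aug 8, Aug 9, Aug 10, skipping weekends) reaches Friday, 2029/08/10.
The date termination becomes effective: 60 calendar days after 2029/08/10 is 2029/10/09.

2029/10/09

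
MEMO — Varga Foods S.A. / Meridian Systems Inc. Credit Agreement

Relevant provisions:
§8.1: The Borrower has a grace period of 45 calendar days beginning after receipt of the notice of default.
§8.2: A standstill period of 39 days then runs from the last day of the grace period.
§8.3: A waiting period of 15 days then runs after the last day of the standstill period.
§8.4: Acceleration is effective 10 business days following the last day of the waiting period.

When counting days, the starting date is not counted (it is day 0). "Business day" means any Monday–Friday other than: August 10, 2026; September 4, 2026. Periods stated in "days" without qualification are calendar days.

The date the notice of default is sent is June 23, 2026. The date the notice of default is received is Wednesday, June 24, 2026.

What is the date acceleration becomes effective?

October 15, 2026

Adding 45 calendar days to June 24, 2026 gives August 8, 2026, which is the last day of the grace period.
Adding 39 calendar days to August 8, 2026 gives September 16, 2026, which is the last day of the standstill period.
Adding 15 calendar days to September 16, 2026 gives October 1, 2026, which is the last day of the waiting period.
The date acceleration becomes effective: counting 10 business days from Thursday, October 1, 2026 (Oct 2, Oct 5, Oct 6, Oct 7, Oct 8, Oct 9, Oct 12, Oct 13, Oct 14, Oct 15, skipping weekends) reaches Thursday, October 15, 2026.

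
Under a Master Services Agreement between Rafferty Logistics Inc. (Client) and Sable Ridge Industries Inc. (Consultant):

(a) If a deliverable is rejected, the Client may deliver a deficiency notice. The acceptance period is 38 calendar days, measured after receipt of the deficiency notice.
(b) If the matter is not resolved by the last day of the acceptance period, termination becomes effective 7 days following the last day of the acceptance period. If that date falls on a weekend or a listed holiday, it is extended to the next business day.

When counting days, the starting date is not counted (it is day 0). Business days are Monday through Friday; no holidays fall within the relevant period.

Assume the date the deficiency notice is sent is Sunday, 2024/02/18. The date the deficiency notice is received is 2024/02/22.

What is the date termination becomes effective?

The last day of the acceptance period: 2024/02/22 + 38 days = 2024/03/31.
Adding 7 calendar days to 2024/03/31 gives 2024/04/07, which is the date termination becomes effective. That falls on a Sunday, so it rolls to the next business day, Monday, 2024/04/08.

2024/04/08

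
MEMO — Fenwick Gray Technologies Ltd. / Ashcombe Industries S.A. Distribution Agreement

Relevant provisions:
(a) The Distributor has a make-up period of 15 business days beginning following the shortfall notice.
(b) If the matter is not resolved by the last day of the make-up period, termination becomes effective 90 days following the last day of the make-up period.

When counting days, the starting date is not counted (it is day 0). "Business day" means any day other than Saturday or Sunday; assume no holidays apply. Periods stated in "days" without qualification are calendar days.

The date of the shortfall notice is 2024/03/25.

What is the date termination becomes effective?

The last day of the make-up period: counting 15 business days from Monday, 2024/03/25 (Mar 26, Mar 27, Mar 28, Mar 29, …, Apr 11, Apr 12, Apr 15, skipping weekends) reaches Monday, 2024/04/15.
The date termination becomes effective: 90 calendar days after 2024/04/15 is 2024/07/14.

2024/07/14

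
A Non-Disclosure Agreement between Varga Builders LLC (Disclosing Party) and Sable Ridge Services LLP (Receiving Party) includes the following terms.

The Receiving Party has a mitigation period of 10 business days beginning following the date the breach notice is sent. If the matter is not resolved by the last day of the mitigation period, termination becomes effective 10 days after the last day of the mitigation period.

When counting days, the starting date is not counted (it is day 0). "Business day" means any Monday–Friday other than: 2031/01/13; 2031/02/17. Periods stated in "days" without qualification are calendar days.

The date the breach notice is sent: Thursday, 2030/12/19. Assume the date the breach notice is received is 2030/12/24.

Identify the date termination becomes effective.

The last day of the mitigation period: counting 10 business days from Thursday, 2030/12/19 (Dec 20, Dec 23, Dec 24, Dec 25, Dec 26, Dec 27, Dec 30, Dec 31, Jan 1, Jan 2, skipping weekends) reaches Thursday, 2031/01/02.
Adding 10 calendar days to 2031/01/02 gives 2031/01/12, which is the date termination becomes effective.

2031/01/12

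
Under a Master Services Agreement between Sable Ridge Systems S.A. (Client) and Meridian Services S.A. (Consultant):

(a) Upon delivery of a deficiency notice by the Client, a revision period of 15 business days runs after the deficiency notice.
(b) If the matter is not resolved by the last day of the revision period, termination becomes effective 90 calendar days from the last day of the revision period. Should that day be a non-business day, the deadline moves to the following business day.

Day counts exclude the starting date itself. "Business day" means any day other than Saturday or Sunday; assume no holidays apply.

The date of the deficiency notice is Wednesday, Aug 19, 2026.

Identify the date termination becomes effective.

The last day of the revision period: 15 business days after Wednesday, Aug 19, 2026, skipping weekends — Aug 20, Aug 21, Aug 24, Aug 25, …, Sep 7, Sep 8, Sep 9 — lands on Wednesday, Sep 9, 2026.
Adding 90 calendar days to Sep 9, 2026 gives Dec 8, 2026, which is the date termination becomes effective. Dec 8, 2026 is a Tuesday, so no roll-forward applies.

Dec 8, 2026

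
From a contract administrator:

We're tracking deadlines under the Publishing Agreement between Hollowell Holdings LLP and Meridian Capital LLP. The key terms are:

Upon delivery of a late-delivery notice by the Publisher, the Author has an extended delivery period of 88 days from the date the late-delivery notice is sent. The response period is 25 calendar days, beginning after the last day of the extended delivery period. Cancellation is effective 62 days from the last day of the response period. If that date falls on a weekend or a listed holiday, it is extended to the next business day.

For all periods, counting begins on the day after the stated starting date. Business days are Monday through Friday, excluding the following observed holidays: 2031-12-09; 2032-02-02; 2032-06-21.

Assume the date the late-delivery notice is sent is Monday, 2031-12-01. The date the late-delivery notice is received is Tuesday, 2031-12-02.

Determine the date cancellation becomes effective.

The last day of the extended delivery period: 88 calendar days after 2031-12-01 is 2032-02-27.
The last day of the response period: 2032-02-27 + 25 days = 2032-03-23.
The date cancellation becomes effective: 2032-03-23 + 62 days = 2032-05-24. 2032-05-24 is a Monday and is not a listed holiday, so no roll-forward applies.

2032-05-24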